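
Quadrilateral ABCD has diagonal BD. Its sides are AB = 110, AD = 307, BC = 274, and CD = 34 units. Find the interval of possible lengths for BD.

240 < BD < 308

From triangle ABD: |110 − 307| < BD < 110 + 307, i.e. 197 < BD < 417.
From triangle CBD: 240 < BD < 308.
Both must hold, so BD lies in the intersection.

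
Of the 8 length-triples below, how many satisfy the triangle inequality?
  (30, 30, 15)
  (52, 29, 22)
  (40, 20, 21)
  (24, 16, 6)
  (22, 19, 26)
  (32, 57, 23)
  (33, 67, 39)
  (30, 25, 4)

(15,30,30): 15+30 > 30 → valid
(22,29,52): 22+29 ≤ 52 → not valid
(20,21,40): 20+21 > 40 → valid
(6,16,24): 6+16 ≤ 24 → not valid
(19,22,26): 19+22 > 26 → valid
(23,32,57): 23+32 ≤ 57 → not valid
(33,39,67): 33+39 > 67 → valid
(4,25,30): 4+25 ≤ 30 → not valid
4 of the 8 triples form a triangle.

4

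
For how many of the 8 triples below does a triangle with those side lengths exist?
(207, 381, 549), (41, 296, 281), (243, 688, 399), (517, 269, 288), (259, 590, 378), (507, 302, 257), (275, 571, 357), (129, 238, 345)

7

(207,381,549): 207+381 > 549 → valid
(41,281,296): 41+281 > 296 → valid
(243,399,688): 243+399 ≤ 688 → not valid
(269,288,517): 269+288 > 517 → valid
(259,378,590): 259+378 > 590 → valid
(257,302,507): 257+302 > 507 → valid
(275,357,571): 275+357 > 571 → valid
(129,238,345): 129+238 > 345 → valid
7 of the 8 triples form a triangle.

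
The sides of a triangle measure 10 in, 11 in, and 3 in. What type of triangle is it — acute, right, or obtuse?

obtuse

Compare the square of the longest side to the sum of squares of the other two: 3² + 10² = 109 < 121 = 11².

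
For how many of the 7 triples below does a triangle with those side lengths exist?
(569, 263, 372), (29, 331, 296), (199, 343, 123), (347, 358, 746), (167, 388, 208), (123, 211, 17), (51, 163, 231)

(263,372,569): 263+372 > 569 → valid
(29,296,331): 29+296 ≤ 331 → not valid
(123,199,343): 123+199 ≤ 343 → not valid
(347,358,746): 347+358 ≤ 746 → not valid
(167,208,388): 167+208 ≤ 388 → not valid
(17,123,211): 17+123 ≤ 211 → not valid
(51,163,231): 51+163 ≤ 231 → not valid
1 of the 7 triples forms a triangle.

1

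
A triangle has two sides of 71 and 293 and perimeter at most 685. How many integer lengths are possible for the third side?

Triangle inequality: 222 < x < 364. Perimeter ≤ 685 gives x ≤ 685 − 71 − 293 = 321.
So 222 < x ≤ 321; integers 223 through 321: 99 values.

99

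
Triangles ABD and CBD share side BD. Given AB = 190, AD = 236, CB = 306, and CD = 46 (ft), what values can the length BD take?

260 < BD < 352

From triangle ABD: |190 − 236| < BD < 190 + 236, i.e. 46 < BD < 426.
From triangle CBD: 260 < BD < 352.
Both must hold, so BD lies in the intersection.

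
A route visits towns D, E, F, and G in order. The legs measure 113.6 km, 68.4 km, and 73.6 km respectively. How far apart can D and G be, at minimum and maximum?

The maximum is all hops collinear in one direction: 113.6 + 68.4 + 73.6 = 255.6.
The longest hop is 113.6; the others sum to 142.0. Since 113.6 ≤ 142.0, the path can fold back on itself completely, so the minimum distance is 0.

0 ≤ DG ≤ 255.6 km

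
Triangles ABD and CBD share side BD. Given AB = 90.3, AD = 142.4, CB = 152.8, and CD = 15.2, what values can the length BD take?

137.6 < BD < 168.0

From triangle ABD: |90.3 − 142.4| < BD < 90.3 + 142.4, i.e. 52.1 < BD < 232.7.
From triangle CBD: 137.6 < BD < 168.0.
Both must hold, so BD lies in the intersection.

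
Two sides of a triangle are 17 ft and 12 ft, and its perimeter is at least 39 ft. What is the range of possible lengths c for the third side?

10 ≤ c < 29 ft

Triangle inequality alone gives 5 < c < 29.
The perimeter condition gives c ≥ 39 − 17 − 12 = 10.
Intersecting the two: 10 ≤ c < 29.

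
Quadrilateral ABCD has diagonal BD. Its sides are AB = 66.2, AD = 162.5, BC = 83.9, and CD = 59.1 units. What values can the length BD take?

From triangle ABD: |66.2 − 162.5| < BD < 66.2 + 162.5, i.e. 96.3 < BD < 228.7.
From triangle CBD: 24.8 < BD < 143.0.
Both must hold, so BD lies in the intersection.

96.3 < BD < 143.0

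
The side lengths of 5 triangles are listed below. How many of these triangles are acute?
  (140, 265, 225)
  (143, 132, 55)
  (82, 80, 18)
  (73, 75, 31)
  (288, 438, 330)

1

(140,265,225): 140²+225² = 70225 = 265² → right
(143,132,55): 55²+132² = 20449 = 143² → right
(82,80,18): 18²+80² = 6724 = 82² → right
(73,75,31): 31²+73² = 6290 > 5625 = 75² → acute
(288,438,330): 288²+330² = 191844 = 438² → right
1 of the 5 is acute.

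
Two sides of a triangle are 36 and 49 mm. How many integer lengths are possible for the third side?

The third side lies in the open interval (13, 85).
Integers from 14 to 84 inclusive: 84 − 14 + 1 = 71.

71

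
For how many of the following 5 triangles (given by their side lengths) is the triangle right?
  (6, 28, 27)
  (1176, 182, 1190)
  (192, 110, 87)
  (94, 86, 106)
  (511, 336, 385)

(6,28,27): 6²+27² = 765 < 784 = 28² → obtuse
(1176,182,1190): 182²+1176² = 1416100 = 1190² → right
(192,110,87): 87²+110² = 19669 < 36864 = 192² → obtuse
(94,86,106): 86²+94² = 16232 > 11236 = 106² → acute
(511,336,385): 336²+385² = 261121 = 511² → right
2 of the 5 are right.

2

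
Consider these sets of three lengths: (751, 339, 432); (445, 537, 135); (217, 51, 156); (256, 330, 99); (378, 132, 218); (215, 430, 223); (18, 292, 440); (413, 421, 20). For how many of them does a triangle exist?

(339,432,751): 339+432 > 751 → valid
(135,445,537): 135+445 > 537 → valid
(51,156,217): 51+156 ≤ 217 → not valid
(99,256,330): 99+256 > 330 → valid
(132,218,378): 132+218 ≤ 378 → not valid
(215,223,430): 215+223 > 430 → valid
(18,292,440): 18+292 ≤ 440 → not valid
(20,413,421): 20+413 > 421 → valid
5 of the 8 triples form a triangle.

5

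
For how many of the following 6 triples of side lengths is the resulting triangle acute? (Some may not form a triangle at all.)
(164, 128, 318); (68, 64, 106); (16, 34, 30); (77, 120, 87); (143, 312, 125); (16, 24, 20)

1

(164,128,318): 128+164 ≤ 318, not a triangle
(68,64,106): 64²+68² = 8720 < 11236 = 106² → obtuse
(16,34,30): 16²+30² = 1156 = 34² → right
(77,120,87): 77²+87² = 13498 < 14400 = 120² → obtuse
(143,312,125): 125+143 ≤ 312, not a triangle
(16,24,20): 16²+20² = 656 > 576 = 24² → acute
1 of the 6 is acute.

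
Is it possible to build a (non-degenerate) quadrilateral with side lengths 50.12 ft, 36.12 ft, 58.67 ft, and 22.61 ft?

A quadrilateral exists iff every side is shorter than the sum of the others — equivalently, the longest side is less than the sum of the rest.
Longest side 58.67 < 108.85 (sum of the remaining 3), so yes.

Yes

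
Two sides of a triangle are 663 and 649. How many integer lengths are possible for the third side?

The third side lies in the open interval (14, 1312).
Integers from 15 to 1311 inclusive: 1311 − 15 + 1 = 1297.

1297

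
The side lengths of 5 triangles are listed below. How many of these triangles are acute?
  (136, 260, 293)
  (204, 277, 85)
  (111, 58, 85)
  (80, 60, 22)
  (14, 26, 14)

(136,260,293): 136²+260² = 86096 > 85849 = 293² → acute
(204,277,85): 85²+204² = 48841 < 76729 = 277² → obtuse
(111,58,85): 58²+85² = 10589 < 12321 = 111² → obtuse
(80,60,22): 22²+60² = 4084 < 6400 = 80² → obtuse
(14,26,14): 14²+14² = 392 < 676 = 26² → obtuse
1 of the 5 is acute.

1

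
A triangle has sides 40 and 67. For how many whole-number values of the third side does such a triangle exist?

The third side lies in the open interval (27, 107).
Integers from 28 to 106 inclusive: 106 − 28 + 1 = 79.

79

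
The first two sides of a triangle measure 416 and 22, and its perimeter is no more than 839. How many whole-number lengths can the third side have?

7

Triangle inequality: 394 < x < 438. Perimeter ≤ 839 gives x ≤ 839 − 416 − 22 = 401.
So 394 < x ≤ 401; integers 395 through 401: 7 values.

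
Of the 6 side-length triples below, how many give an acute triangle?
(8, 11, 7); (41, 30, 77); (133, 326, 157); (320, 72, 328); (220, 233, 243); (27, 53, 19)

1

(8,11,7): 7²+8² = 113 < 121 = 11² → obtuse
(41,30,77): 30+41 ≤ 77, not a triangle
(133,326,157): 133+157 ≤ 326, not a triangle
(320,72,328): 72²+320² = 107584 = 328² → right
(220,233,243): 220²+233² = 102689 > 59049 = 243² → acute
(27,53,19): 19+27 ≤ 53, not a triangle
1 of the 6 is acute.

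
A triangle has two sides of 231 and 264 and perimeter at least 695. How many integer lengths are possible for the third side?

295

Triangle inequality: 33 < x < 495. Perimeter ≥ 695 gives x ≥ 695 − 231 − 264 = 200.
So 200 ≤ x < 495; integers 200 through 494: 295 values.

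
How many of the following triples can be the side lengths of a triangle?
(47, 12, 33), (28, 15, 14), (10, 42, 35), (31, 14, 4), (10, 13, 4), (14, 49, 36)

(12,33,47): 12+33 ≤ 47 → not valid
(14,15,28): 14+15 > 28 → valid
(10,35,42): 10+35 > 42 → valid
(4,14,31): 4+14 ≤ 31 → not valid
(4,10,13): 4+10 > 13 → valid
(14,36,49): 14+36 > 49 → valid
4 of the 6 triples form a triangle.

4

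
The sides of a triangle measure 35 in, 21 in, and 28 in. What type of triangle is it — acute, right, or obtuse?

right

Compare the square of the longest side to the sum of squares of the other two: 21² + 28² = 1225 = 35².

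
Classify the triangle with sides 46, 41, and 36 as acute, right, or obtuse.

acute

Compare the square of the longest side to the sum of squares of the other two: 36² + 41² = 2977 > 2116 = 46².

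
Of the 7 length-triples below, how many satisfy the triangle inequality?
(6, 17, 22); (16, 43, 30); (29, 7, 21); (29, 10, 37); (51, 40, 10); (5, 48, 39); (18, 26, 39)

(6,17,22): 6+17 > 22 → valid
(16,30,43): 16+30 > 43 → valid
(7,21,29): 7+21 ≤ 29 → not valid
(10,29,37): 10+29 > 37 → valid
(10,40,51): 10+40 ≤ 51 → not valid
(5,39,48): 5+39 ≤ 48 → not valid
(18,26,39): 18+26 > 39 → valid
4 of the 7 triples form a triangle.

4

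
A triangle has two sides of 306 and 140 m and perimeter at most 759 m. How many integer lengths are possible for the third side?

Triangle inequality: 166 < x < 446. Perimeter ≤ 759 gives x ≤ 759 − 306 − 140 = 313.
So 166 < x ≤ 313; integers 167 through 313: 147 values.

147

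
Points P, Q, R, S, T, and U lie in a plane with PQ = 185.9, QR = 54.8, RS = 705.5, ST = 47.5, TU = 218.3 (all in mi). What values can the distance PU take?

199.0 ≤ PU ≤ 1212.0 mi

The maximum is all hops collinear in one direction: 185.9 + 54.8 + 705.5 + 47.5 + 218.3 = 1212.0.
The longest hop is 705.5; the others sum to 506.5. Folding the others back against it leaves at least 705.5 − 506.5 = 199.0.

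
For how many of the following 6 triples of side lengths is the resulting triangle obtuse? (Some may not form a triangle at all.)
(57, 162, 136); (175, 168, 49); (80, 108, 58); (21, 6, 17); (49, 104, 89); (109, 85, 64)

(57,162,136): 57²+136² = 21745 < 26244 = 162² → obtuse
(175,168,49): 49²+168² = 30625 = 175² → right
(80,108,58): 58²+80² = 9764 < 11664 = 108² → obtuse
(21,6,17): 6²+17² = 325 < 441 = 21² → obtuse
(49,104,89): 49²+89² = 10322 < 10816 = 104² → obtuse
(109,85,64): 64²+85² = 11321 < 11881 = 109² → obtuse
5 of the 6 are obtuse.

5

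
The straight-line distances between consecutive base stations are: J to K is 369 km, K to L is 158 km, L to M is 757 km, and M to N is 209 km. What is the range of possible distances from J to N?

21 ≤ JN ≤ 1493 km

The maximum is all hops collinear in one direction: 369 + 158 + 757 + 209 = 1493.
The longest hop is 757; the others sum to 736. Folding the others back against it leaves at least 757 − 736 = 21.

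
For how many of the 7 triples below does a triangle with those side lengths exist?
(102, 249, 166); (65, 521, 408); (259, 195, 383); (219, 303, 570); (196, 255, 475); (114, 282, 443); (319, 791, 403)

2

(102,166,249): 102+166 > 249 → valid
(65,408,521): 65+408 ≤ 521 → not valid
(195,259,383): 195+259 > 383 → valid
(219,303,570): 219+303 ≤ 570 → not valid
(196,255,475): 196+255 ≤ 475 → not valid
(114,282,443): 114+282 ≤ 443 → not valid
(319,403,791): 319+403 ≤ 791 → not valid
2 of the 7 triples form a triangle.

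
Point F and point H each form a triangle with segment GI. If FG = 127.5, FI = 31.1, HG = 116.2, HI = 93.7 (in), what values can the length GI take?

From triangle FGI: |127.5 − 31.1| < GI < 127.5 + 31.1, i.e. 96.4 < GI < 158.6.
From triangle HGI: 22.5 < GI < 209.9.
Both must hold, so GI lies in the intersection.

96.4 < GI < 158.6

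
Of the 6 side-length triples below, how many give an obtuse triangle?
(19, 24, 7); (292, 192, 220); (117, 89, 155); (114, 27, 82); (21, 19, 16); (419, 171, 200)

(19,24,7): 7²+19² = 410 < 576 = 24² → obtuse
(292,192,220): 192²+220² = 85264 = 292² → right
(117,89,155): 89²+117² = 21610 < 24025 = 155² → obtuse
(114,27,82): 27+82 ≤ 114, not a triangle
(21,19,16): 16²+19² = 617 > 441 = 21² → acute
(419,171,200): 171+200 ≤ 419, not a triangle
2 of the 6 are obtuse.

2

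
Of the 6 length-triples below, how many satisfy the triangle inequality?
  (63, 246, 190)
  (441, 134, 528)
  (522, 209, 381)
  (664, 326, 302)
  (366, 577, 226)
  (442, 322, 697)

5

(63,190,246): 63+190 > 246 → valid
(134,441,528): 134+441 > 528 → valid
(209,381,522): 209+381 > 522 → valid
(302,326,664): 302+326 ≤ 664 → not valid
(226,366,577): 226+366 > 577 → valid
(322,442,697): 322+442 > 697 → valid
5 of the 6 triples form a triangle.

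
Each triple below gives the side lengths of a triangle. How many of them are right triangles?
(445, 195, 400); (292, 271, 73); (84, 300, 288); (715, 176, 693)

(445,195,400): 195²+400² = 198025 = 445² → right
(292,271,73): 73²+271² = 78770 < 85264 = 292² → obtuse
(84,300,288): 84²+288² = 90000 = 300² → right
(715,176,693): 176²+693² = 511225 = 715² → right
3 of the 4 are right.

3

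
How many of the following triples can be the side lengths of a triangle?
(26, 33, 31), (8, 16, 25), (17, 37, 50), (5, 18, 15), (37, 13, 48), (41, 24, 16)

4

(26,31,33): 26+31 > 33 → valid
(8,16,25): 8+16 ≤ 25 → not valid
(17,37,50): 17+37 > 50 → valid
(5,15,18): 5+15 > 18 → valid
(13,37,48): 13+37 > 48 → valid
(16,24,41): 16+24 ≤ 41 → not valid
4 of the 6 triples form a triangle.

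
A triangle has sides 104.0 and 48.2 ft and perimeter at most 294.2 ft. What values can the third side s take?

Triangle inequality alone gives 55.8 < s < 152.2.
The perimeter condition gives s ≤ 294.2 − 104.0 − 48.2 = 142.0.
Intersecting the two: 55.8 < s ≤ 142.0.

55.8 < s ≤ 142.0 ft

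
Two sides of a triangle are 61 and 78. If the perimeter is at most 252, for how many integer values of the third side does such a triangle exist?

Triangle inequality: 17 < x < 139. Perimeter ≤ 252 gives x ≤ 252 − 61 − 78 = 113.
So 17 < x ≤ 113; integers 18 through 113: 96 values.

96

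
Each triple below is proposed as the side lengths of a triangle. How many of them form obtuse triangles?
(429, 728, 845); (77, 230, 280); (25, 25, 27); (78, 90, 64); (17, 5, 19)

(429,728,845): 429²+728² = 714025 = 845² → right
(77,230,280): 77²+230² = 58829 < 78400 = 280² → obtuse
(25,25,27): 25²+25² = 1250 > 729 = 27² → acute
(78,90,64): 64²+78² = 10180 > 8100 = 90² → acute
(17,5,19): 5²+17² = 314 < 361 = 19² → obtuse
2 of the 5 are obtuse.

2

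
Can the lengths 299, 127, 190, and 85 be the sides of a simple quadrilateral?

Yes

A quadrilateral exists iff every side is shorter than the sum of the others — equivalently, the longest side is less than the sum of the rest.
Longest side 299 < 402 (sum of the remaining 3), so yes.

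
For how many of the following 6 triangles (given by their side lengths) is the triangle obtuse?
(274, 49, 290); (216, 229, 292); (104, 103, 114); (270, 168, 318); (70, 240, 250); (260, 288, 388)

1

(274,49,290): 49²+274² = 77477 < 84100 = 290² → obtuse
(216,229,292): 216²+229² = 99097 > 85264 = 292² → acute
(104,103,114): 103²+104² = 21425 > 12996 = 114² → acute
(270,168,318): 168²+270² = 101124 = 318² → right
(70,240,250): 70²+240² = 62500 = 250² → right
(260,288,388): 260²+288² = 150544 = 388² → right
1 of the 6 is obtuse.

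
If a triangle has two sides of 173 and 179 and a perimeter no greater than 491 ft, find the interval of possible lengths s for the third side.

Triangle inequality alone gives 6 < s < 352.
The perimeter condition gives s ≤ 491 − 173 − 179 = 139.
Intersecting the two: 6 < s ≤ 139.

6 < s ≤ 139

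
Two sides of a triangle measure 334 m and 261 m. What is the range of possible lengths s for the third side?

By the triangle inequality, s must be less than 334 + 261 = 595 and greater than |334 − 261| = 73.

73 < s < 595 (m)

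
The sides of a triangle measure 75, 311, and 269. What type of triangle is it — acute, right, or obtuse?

obtuse

Compare the square of the longest side to the sum of squares of the other two: 75² + 269² = 77986 < 96721 = 311².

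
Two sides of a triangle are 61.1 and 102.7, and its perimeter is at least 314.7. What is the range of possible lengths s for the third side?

150.9 ≤ s < 163.8

Triangle inequality alone gives 41.6 < s < 163.8.
The perimeter condition gives s ≥ 314.7 − 61.1 − 102.7 = 150.9.
Intersecting the two: 150.9 ≤ s < 163.8.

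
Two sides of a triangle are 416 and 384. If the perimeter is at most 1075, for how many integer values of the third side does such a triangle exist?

Triangle inequality: 32 < x < 800. Perimeter ≤ 1075 gives x ≤ 1075 − 416 − 384 = 275.
So 32 < x ≤ 275; integers 33 through 275: 243 values.

243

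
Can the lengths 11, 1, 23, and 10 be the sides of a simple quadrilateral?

For a quadrilateral, each side must be shorter than the sum of the others.
Here the longest side is 23, but the remaining 3 sides sum to only 22.

No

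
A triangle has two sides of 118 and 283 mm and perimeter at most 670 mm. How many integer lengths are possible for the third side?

Triangle inequality: 165 < x < 401. Perimeter ≤ 670 gives x ≤ 670 − 118 − 283 = 269.
So 165 < x ≤ 269; integers 166 through 269: 104 values.

104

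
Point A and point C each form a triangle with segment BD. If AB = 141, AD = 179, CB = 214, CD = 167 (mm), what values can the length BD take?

From triangle ABD: |141 − 179| < BD < 141 + 179, i.e. 38 < BD < 320.
From triangle CBD: 47 < BD < 381.
Both must hold, so BD lies in the intersection.

47 < BD < 320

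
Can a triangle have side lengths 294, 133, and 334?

Yes

The longest side is 334, and the other two sum to 427.
Since 427 > 334, the triangle inequality holds.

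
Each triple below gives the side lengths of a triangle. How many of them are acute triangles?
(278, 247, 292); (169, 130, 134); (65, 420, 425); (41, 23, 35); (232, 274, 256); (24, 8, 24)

(278,247,292): 247²+278² = 138293 > 85264 = 292² → acute
(169,130,134): 130²+134² = 34856 > 28561 = 169² → acute
(65,420,425): 65²+420² = 180625 = 425² → right
(41,23,35): 23²+35² = 1754 > 1681 = 41² → acute
(232,274,256): 232²+256² = 119360 > 75076 = 274² → acute
(24,8,24): 8²+24² = 640 > 576 = 24² → acute
5 of the 6 are acute.

5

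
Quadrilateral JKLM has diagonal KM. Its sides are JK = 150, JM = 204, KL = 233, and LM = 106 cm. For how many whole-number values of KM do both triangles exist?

From triangle JKM: 54 < KM < 354.
From triangle LKM: 127 < KM < 339.
Intersection: 127 < KM < 339, so integers 128 through 338: 211 values.

211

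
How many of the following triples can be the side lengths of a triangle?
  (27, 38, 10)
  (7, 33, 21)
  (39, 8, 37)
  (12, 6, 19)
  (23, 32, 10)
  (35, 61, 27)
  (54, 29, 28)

4

(10,27,38): 10+27 ≤ 38 → not valid
(7,21,33): 7+21 ≤ 33 → not valid
(8,37,39): 8+37 > 39 → valid
(6,12,19): 6+12 ≤ 19 → not valid
(10,23,32): 10+23 > 32 → valid
(27,35,61): 27+35 > 61 → valid
(28,29,54): 28+29 > 54 → valid
4 of the 7 triples form a triangle.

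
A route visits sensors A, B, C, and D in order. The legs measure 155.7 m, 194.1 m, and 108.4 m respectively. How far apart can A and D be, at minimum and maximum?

0 ≤ AD ≤ 458.2 m

The maximum is all hops collinear in one direction: 155.7 + 194.1 + 108.4 = 458.2.
The longest hop is 194.1; the others sum to 264.1. Since 194.1 ≤ 264.1, the path can fold back on itself completely, so the minimum distance is 0.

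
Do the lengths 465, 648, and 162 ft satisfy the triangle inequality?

The longest side is 648, but the other two sum to only 627.
627 < 648, so the triangle inequality fails.

No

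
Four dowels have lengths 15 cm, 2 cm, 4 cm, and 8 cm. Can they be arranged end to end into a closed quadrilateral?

No

For a quadrilateral, each side must be shorter than the sum of the others.
Here the longest side is 15, but the remaining 3 sides sum to only 14.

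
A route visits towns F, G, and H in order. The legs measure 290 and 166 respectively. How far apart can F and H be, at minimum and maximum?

By the triangle inequality, |290 − 166| ≤ FH ≤ 290 + 166.

124 ≤ FH ≤ 456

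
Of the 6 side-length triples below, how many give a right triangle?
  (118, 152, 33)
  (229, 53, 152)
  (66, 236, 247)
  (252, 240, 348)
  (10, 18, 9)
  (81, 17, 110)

1

(118,152,33): 33+118 ≤ 152, not a triangle
(229,53,152): 53+152 ≤ 229, not a triangle
(66,236,247): 66²+236² = 60052 < 61009 = 247² → obtuse
(252,240,348): 240²+252² = 121104 = 348² → right
(10,18,9): 9²+10² = 181 < 324 = 18² → obtuse
(81,17,110): 17+81 ≤ 110, not a triangle
1 of the 6 is right.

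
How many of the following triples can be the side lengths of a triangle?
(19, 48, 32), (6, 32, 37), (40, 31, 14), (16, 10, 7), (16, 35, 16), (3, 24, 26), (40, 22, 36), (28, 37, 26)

(19,32,48): 19+32 > 48 → valid
(6,32,37): 6+32 > 37 → valid
(14,31,40): 14+31 > 40 → valid
(7,10,16): 7+10 > 16 → valid
(16,16,35): 16+16 ≤ 35 → not valid
(3,24,26): 3+24 > 26 → valid
(22,36,40): 22+36 > 40 → valid
(26,28,37): 26+28 > 37 → valid
7 of the 8 triples form a triangle.

7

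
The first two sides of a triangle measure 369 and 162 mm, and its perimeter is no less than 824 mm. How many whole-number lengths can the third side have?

238

Triangle inequality: 207 < x < 531. Perimeter ≥ 824 gives x ≥ 824 − 369 − 162 = 293.
So 293 ≤ x < 531; integers 293 through 530: 238 values.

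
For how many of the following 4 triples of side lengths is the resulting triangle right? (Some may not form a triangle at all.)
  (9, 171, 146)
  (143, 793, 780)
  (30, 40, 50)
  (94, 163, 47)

2

(9,171,146): 9+146 ≤ 171, not a triangle
(143,793,780): 143²+780² = 628849 = 793² → right
(30,40,50): 30²+40² = 2500 = 50² → right
(94,163,47): 47+94 ≤ 163, not a triangle
2 of the 4 are right.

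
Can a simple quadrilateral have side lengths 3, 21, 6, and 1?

For a quadrilateral, each side must be shorter than the sum of the others.
Here the longest side is 21, but the remaining 3 sides sum to only 10.

No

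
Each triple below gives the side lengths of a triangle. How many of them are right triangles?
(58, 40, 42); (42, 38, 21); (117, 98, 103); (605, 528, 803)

(58,40,42): 40²+42² = 3364 = 58² → right
(42,38,21): 21²+38² = 1885 > 1764 = 42² → acute
(117,98,103): 98²+103² = 20213 > 13689 = 117² → acute
(605,528,803): 528²+605² = 644809 = 803² → right
2 of the 4 are right.

2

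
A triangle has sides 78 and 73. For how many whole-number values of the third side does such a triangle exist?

The third side lies in the open interval (5, 151).
Integers from 6 to 150 inclusive: 150 − 6 + 1 = 145.

145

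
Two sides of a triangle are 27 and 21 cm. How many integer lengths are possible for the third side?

41

The third side lies in the open interval (6, 48).
Integers from 7 to 47 inclusive: 47 − 7 + 1 = 41.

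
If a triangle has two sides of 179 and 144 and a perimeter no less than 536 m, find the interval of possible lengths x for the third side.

213 ≤ x < 323

Triangle inequality alone gives 35 < x < 323.
The perimeter condition gives x ≥ 536 − 179 − 144 = 213.
Intersecting the two: 213 ≤ x < 323.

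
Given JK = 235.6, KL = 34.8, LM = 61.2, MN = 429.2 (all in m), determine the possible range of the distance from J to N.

The maximum is all hops collinear in one direction: 235.6 + 34.8 + 61.2 + 429.2 = 760.8.
The longest hop is 429.2; the others sum to 331.6. Folding the others back against it leaves at least 429.2 − 331.6 = 97.6.

97.6 ≤ JN ≤ 760.8 m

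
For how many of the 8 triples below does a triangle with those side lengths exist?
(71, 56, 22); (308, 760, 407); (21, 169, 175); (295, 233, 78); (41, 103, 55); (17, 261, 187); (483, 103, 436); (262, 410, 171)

5

(22,56,71): 22+56 > 71 → valid
(308,407,760): 308+407 ≤ 760 → not valid
(21,169,175): 21+169 > 175 → valid
(78,233,295): 78+233 > 295 → valid
(41,55,103): 41+55 ≤ 103 → not valid
(17,187,261): 17+187 ≤ 261 → not valid
(103,436,483): 103+436 > 483 → valid
(171,262,410): 171+262 > 410 → valid
5 of the 8 triples form a triangle.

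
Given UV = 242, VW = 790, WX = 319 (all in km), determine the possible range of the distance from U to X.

229 ≤ UX ≤ 1351 km

The maximum is all hops collinear in one direction: 242 + 790 + 319 = 1351.
The longest hop is 790; the others sum to 561. Folding the others back against it leaves at least 790 − 561 = 229.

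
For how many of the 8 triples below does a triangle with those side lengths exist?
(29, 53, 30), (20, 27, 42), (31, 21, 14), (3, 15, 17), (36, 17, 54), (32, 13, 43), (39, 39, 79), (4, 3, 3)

(29,30,53): 29+30 > 53 → valid
(20,27,42): 20+27 > 42 → valid
(14,21,31): 14+21 > 31 → valid
(3,15,17): 3+15 > 17 → valid
(17,36,54): 17+36 ≤ 54 → not valid
(13,32,43): 13+32 > 43 → valid
(39,39,79): 39+39 ≤ 79 → not valid
(3,3,4): 3+3 > 4 → valid
6 of the 8 triples form a triangle.

6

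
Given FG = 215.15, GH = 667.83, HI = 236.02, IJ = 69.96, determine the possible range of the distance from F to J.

146.70 ≤ FJ ≤ 1188.96

The maximum is all hops collinear in one direction: 215.15 + 667.83 + 236.02 + 69.96 = 1188.96.
The longest hop is 667.83; the others sum to 521.13. Folding the others back against it leaves at least 667.83 − 521.13 = 146.70.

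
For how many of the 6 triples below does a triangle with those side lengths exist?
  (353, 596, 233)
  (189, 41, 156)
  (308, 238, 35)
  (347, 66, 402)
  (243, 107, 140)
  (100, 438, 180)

(233,353,596): 233+353 ≤ 596 → not valid
(41,156,189): 41+156 > 189 → valid
(35,238,308): 35+238 ≤ 308 → not valid
(66,347,402): 66+347 > 402 → valid
(107,140,243): 107+140 > 243 → valid
(100,180,438): 100+180 ≤ 438 → not valid
3 of the 6 triples form a triangle.

3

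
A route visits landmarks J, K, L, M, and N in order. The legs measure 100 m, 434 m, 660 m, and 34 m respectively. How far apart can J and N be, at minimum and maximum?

The maximum is all hops collinear in one direction: 100 + 434 + 660 + 34 = 1228.
The longest hop is 660; the others sum to 568. Folding the others back against it leaves at least 660 − 568 = 92.

92 ≤ JN ≤ 1228 m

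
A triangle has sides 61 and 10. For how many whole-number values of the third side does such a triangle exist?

The third side lies in the open interval (51, 71).
Integers from 52 to 70 inclusive: 70 − 52 + 1 = 19.

19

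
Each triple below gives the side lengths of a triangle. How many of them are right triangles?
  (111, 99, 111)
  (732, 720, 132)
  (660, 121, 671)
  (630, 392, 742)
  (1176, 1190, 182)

(111,99,111): 99²+111² = 22122 > 12321 = 111² → acute
(732,720,132): 132²+720² = 535824 = 732² → right
(660,121,671): 121²+660² = 450241 = 671² → right
(630,392,742): 392²+630² = 550564 = 742² → right
(1176,1190,182): 182²+1176² = 1416100 = 1190² → right
4 of the 5 are right.

4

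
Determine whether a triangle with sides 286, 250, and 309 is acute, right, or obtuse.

acute

Compare the square of the longest side to the sum of squares of the other two: 250² + 286² = 144296 > 95481 = 309².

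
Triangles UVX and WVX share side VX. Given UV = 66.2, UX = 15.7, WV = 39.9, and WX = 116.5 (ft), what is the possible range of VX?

76.6 < VX < 81.9

From triangle UVX: |66.2 − 15.7| < VX < 66.2 + 15.7, i.e. 50.5 < VX < 81.9.
From triangle WVX: 76.6 < VX < 156.4.
Both must hold, so VX lies in the intersection.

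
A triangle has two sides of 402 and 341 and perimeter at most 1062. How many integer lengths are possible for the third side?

Triangle inequality: 61 < x < 743. Perimeter ≤ 1062 gives x ≤ 1062 − 402 − 341 = 319.
So 61 < x ≤ 319; integers 62 through 319: 258 values.

258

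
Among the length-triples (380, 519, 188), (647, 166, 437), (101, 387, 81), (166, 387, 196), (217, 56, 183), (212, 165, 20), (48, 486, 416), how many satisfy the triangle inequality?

2

(188,380,519): 188+380 > 519 → valid
(166,437,647): 166+437 ≤ 647 → not valid
(81,101,387): 81+101 ≤ 387 → not valid
(166,196,387): 166+196 ≤ 387 → not valid
(56,183,217): 56+183 > 217 → valid
(20,165,212): 20+165 ≤ 212 → not valid
(48,416,486): 48+416 ≤ 486 → not valid
2 of the 7 triples form a triangle.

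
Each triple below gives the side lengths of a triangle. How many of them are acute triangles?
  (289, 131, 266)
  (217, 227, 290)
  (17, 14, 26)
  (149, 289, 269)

3

(289,131,266): 131²+266² = 87917 > 83521 = 289² → acute
(217,227,290): 217²+227² = 98618 > 84100 = 290² → acute
(17,14,26): 14²+17² = 485 < 676 = 26² → obtuse
(149,289,269): 149²+269² = 94562 > 83521 = 289² → acute
3 of the 4 are acute.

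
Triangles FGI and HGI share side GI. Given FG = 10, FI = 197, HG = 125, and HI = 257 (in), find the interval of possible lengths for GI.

187 < GI < 207

From triangle FGI: |10 − 197| < GI < 10 + 197, i.e. 187 < GI < 207.
From triangle HGI: 132 < GI < 382.
Both must hold, so GI lies in the intersection.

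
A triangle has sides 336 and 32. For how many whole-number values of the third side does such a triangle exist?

The third side lies in the open interval (304, 368).
Integers from 305 to 367 inclusive: 367 − 305 + 1 = 63.

63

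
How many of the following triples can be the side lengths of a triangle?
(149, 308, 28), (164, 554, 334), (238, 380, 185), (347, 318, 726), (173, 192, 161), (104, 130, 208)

3

(28,149,308): 28+149 ≤ 308 → not valid
(164,334,554): 164+334 ≤ 554 → not valid
(185,238,380): 185+238 > 380 → valid
(318,347,726): 318+347 ≤ 726 → not valid
(161,173,192): 161+173 > 192 → valid
(104,130,208): 104+130 > 208 → valid
3 of the 6 triples form a triangle.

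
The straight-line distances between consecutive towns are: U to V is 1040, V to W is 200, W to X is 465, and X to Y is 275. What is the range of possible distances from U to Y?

The maximum is all hops collinear in one direction: 1040 + 200 + 465 + 275 = 1980.
The longest hop is 1040; the others sum to 940. Folding the others back against it leaves at least 1040 − 940 = 100.

100 ≤ UY ≤ 1980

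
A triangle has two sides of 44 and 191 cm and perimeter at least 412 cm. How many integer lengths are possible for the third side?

Triangle inequality: 147 < x < 235. Perimeter ≥ 412 gives x ≥ 412 − 44 − 191 = 177.
So 177 ≤ x < 235; integers 177 through 234: 58 values.

58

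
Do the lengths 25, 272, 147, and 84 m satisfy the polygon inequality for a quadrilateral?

No

For a quadrilateral, each side must be shorter than the sum of the others.
Here the longest side is 272, but the remaining 3 sides sum to only 256.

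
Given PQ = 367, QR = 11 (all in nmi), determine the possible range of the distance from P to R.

By the triangle inequality, |367 − 11| ≤ PR ≤ 367 + 11.

356 ≤ PR ≤ 378 nmi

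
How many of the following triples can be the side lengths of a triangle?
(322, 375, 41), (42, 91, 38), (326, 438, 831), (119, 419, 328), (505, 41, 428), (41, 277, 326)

(41,322,375): 41+322 ≤ 375 → not valid
(38,42,91): 38+42 ≤ 91 → not valid
(326,438,831): 326+438 ≤ 831 → not valid
(119,328,419): 119+328 > 419 → valid
(41,428,505): 41+428 ≤ 505 → not valid
(41,277,326): 41+277 ≤ 326 → not valid
1 of the 6 triples forms a triangle.

1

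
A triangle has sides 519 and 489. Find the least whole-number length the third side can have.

The third side must be strictly greater than |519 − 489| = 30.
The smallest integer above 30 is 31.

31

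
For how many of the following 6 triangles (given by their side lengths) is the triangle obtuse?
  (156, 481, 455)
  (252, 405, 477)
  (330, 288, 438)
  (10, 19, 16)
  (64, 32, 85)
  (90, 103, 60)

2

(156,481,455): 156²+455² = 231361 = 481² → right
(252,405,477): 252²+405² = 227529 = 477² → right
(330,288,438): 288²+330² = 191844 = 438² → right
(10,19,16): 10²+16² = 356 < 361 = 19² → obtuse
(64,32,85): 32²+64² = 5120 < 7225 = 85² → obtuse
(90,103,60): 60²+90² = 11700 > 10609 = 103² → acute
2 of the 6 are obtuse.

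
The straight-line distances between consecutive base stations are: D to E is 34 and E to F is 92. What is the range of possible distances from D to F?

58 ≤ DF ≤ 126

By the triangle inequality, |34 − 92| ≤ DF ≤ 34 + 92.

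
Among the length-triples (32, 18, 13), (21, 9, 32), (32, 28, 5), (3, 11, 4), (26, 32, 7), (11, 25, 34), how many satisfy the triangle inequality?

3

(13,18,32): 13+18 ≤ 32 → not valid
(9,21,32): 9+21 ≤ 32 → not valid
(5,28,32): 5+28 > 32 → valid
(3,4,11): 3+4 ≤ 11 → not valid
(7,26,32): 7+26 > 32 → valid
(11,25,34): 11+25 > 34 → valid
3 of the 6 triples form a triangle.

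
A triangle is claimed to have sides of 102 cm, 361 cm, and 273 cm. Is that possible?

Yes

The longest side is 361, and the other two sum to 375.
Since 375 > 361, the triangle inequality holds.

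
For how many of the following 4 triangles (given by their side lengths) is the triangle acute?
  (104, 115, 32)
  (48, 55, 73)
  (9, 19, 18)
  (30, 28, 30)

2

(104,115,32): 32²+104² = 11840 < 13225 = 115² → obtuse
(48,55,73): 48²+55² = 5329 = 73² → right
(9,19,18): 9²+18² = 405 > 361 = 19² → acute
(30,28,30): 28²+30² = 1684 > 900 = 30² → acute
2 of the 4 are acute.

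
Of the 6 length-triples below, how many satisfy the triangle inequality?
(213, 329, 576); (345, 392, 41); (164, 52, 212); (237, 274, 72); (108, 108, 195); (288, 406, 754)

3

(213,329,576): 213+329 ≤ 576 → not valid
(41,345,392): 41+345 ≤ 392 → not valid
(52,164,212): 52+164 > 212 → valid
(72,237,274): 72+237 > 274 → valid
(108,108,195): 108+108 > 195 → valid
(288,406,754): 288+406 ≤ 754 → not valid
3 of the 6 triples form a triangle.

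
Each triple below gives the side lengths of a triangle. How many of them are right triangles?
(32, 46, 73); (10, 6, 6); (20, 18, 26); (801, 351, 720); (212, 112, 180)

2

(32,46,73): 32²+46² = 3140 < 5329 = 73² → obtuse
(10,6,6): 6²+6² = 72 < 100 = 10² → obtuse
(20,18,26): 18²+20² = 724 > 676 = 26² → acute
(801,351,720): 351²+720² = 641601 = 801² → right
(212,112,180): 112²+180² = 44944 = 212² → right
2 of the 5 are right.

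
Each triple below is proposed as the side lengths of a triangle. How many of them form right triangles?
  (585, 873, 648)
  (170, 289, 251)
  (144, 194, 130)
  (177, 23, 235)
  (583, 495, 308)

3

(585,873,648): 585²+648² = 762129 = 873² → right
(170,289,251): 170²+251² = 91901 > 83521 = 289² → acute
(144,194,130): 130²+144² = 37636 = 194² → right
(177,23,235): 23+177 ≤ 235, not a triangle
(583,495,308): 308²+495² = 339889 = 583² → right
3 of the 5 are right.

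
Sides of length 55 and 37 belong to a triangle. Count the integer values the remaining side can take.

73

The third side lies in the open interval (18, 92).
Integers from 19 to 91 inclusive: 91 − 19 + 1 = 73.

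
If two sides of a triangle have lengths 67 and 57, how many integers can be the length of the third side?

113

The third side lies in the open interval (10, 124).
Integers from 11 to 123 inclusive: 123 − 11 + 1 = 113.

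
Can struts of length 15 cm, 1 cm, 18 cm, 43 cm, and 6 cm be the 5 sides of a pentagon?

No

For a pentagon, each side must be shorter than the sum of the others.
Here the longest side is 43, but the remaining 4 sides sum to only 40.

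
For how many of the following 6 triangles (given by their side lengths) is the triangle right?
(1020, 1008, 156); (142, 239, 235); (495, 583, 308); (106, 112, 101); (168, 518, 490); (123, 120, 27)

(1020,1008,156): 156²+1008² = 1040400 = 1020² → right
(142,239,235): 142²+235² = 75389 > 57121 = 239² → acute
(495,583,308): 308²+495² = 339889 = 583² → right
(106,112,101): 101²+106² = 21437 > 12544 = 112² → acute
(168,518,490): 168²+490² = 268324 = 518² → right
(123,120,27): 27²+120² = 15129 = 123² → right
4 of the 6 are right.

4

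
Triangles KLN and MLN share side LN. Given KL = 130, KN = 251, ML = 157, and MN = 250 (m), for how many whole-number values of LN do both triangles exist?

259

From triangle KLN: 121 < LN < 381.
From triangle MLN: 93 < LN < 407.
Intersection: 121 < LN < 381, so integers 122 through 380: 259 values.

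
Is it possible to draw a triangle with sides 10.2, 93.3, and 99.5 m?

The longest side is 99.5, and the other two sum to 103.5.
Since 103.5 > 99.5, the triangle inequality holds.

Yes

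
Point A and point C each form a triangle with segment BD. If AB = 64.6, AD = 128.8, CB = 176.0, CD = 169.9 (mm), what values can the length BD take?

From triangle ABD: |64.6 − 128.8| < BD < 64.6 + 128.8, i.e. 64.2 < BD < 193.4.
From triangle CBD: 6.1 < BD < 345.9.
Both must hold, so BD lies in the intersection.

64.2 < BD < 193.4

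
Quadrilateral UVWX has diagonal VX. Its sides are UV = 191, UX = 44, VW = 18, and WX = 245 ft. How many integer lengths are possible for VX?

7

From triangle UVX: 147 < VX < 235.
From triangle WVX: 227 < VX < 263.
Intersection: 227 < VX < 235, so integers 228 through 234: 7 values.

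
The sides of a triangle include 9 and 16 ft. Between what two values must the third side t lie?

7 < t < 25 (ft)

By the triangle inequality, t must be less than 9 + 16 = 25 and greater than |9 − 16| = 7.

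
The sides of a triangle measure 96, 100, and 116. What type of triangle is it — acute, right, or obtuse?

Compare the square of the longest side to the sum of squares of the other two: 96² + 100² = 19216 > 13456 = 116².

acute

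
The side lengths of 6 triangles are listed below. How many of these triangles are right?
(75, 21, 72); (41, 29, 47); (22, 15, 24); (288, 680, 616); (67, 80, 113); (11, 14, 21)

(75,21,72): 21²+72² = 5625 = 75² → right
(41,29,47): 29²+41² = 2522 > 2209 = 47² → acute
(22,15,24): 15²+22² = 709 > 576 = 24² → acute
(288,680,616): 288²+616² = 462400 = 680² → right
(67,80,113): 67²+80² = 10889 < 12769 = 113² → obtuse
(11,14,21): 11²+14² = 317 < 441 = 21² → obtuse
2 of the 6 are right.

2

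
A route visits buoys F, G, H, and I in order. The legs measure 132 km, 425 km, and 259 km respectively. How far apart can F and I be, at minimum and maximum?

The maximum is all hops collinear in one direction: 132 + 425 + 259 = 816.
The longest hop is 425; the others sum to 391. Folding the others back against it leaves at least 425 − 391 = 34.

34 ≤ FI ≤ 816 km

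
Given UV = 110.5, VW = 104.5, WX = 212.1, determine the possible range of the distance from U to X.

0 ≤ UX ≤ 427.1

The maximum is all hops collinear in one direction: 110.5 + 104.5 + 212.1 = 427.1.
The longest hop is 212.1; the others sum to 215.0. Since 212.1 ≤ 215.0, the path can fold back on itself completely, so the minimum distance is 0.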